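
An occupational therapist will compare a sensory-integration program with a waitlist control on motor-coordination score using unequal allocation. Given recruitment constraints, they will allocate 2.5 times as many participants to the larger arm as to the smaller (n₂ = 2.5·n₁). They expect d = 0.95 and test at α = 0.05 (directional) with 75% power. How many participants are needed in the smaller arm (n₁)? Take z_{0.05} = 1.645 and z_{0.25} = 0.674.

n₁ = 9

With allocation ratio k = n₂/n₁ = 2.5, Var(x̄₁−x̄₂) = σ²(1/n₁ + 1/(k·n₁)) = σ²·(k+1)/(k·n₁).
So n₁ = (1 + 1/k)·((z_{α} + z_β)/d)² = 1.400 × (2.319/0.95)².
n₁ = 1.400 × 5.96 = 8.3.
Round up: n₁ = 9, giving n₂ = ⌈2.5 × 9⌉ = ⌈22.5⌉ = 23.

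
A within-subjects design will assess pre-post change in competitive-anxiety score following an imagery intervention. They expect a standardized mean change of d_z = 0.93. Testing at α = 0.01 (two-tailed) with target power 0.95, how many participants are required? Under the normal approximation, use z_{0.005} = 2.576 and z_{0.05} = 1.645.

n = 21 pairs

For a paired (one-sample on differences) test: n = ((z_{α/2} + z_β) / d)².
z_{α/2} + z_β = 2.576 + 1.645 = 4.221.
n = (4.221 / 0.93)² = 4.539² = 20.60.
Round up.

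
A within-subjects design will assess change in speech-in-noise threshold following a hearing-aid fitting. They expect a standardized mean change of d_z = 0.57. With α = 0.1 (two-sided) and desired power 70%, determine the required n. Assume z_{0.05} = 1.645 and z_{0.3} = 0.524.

n = 15 pairs

For a paired (one-sample on differences) test: n = ((z_{α/2} + z_β) / d)².
z_{α/2} + z_β = 1.645 + 0.524 = 2.169.
n = (2.169 / 0.57)² = 3.805² = 14.48.
Round up.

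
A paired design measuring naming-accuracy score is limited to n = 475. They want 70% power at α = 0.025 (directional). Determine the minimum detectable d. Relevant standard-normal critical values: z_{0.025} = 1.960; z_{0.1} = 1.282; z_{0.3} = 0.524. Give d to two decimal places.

d_min ≈ 0.11

For a single sample (or paired design) of n = 475: d_min = (z_{α} + z_β)/√n.
z-sum = 1.960 + 0.524 = 2.484.
d_min = 2.484 / √475 = 2.484 / 21.794 = 0.114.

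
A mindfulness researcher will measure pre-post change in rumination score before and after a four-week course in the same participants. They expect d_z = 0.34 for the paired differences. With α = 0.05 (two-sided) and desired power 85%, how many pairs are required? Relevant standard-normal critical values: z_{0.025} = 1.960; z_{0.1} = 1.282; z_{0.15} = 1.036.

For a paired (one-sample on differences) test: n = ((z_{α/2} + z_β) / d)².
z_{α/2} + z_β = 1.960 + 1.036 = 2.996.
n = (2.996 / 0.34)² = 8.812² = 77.65.
Round up.

n = 78 pairs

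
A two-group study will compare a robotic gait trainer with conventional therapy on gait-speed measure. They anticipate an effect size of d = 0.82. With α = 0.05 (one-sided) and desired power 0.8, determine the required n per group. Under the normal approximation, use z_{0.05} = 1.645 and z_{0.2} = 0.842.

For two independent groups with equal n: n = 2·((z_{α} + z_β) / d)².
z_{α} + z_β = 1.645 + 0.842 = 2.487.
n = 2 × (2.487 / 0.82)² = 2 × 3.033² = 2 × 9.20 = 18.4.
Round up to the next whole participant.

n = 19 per group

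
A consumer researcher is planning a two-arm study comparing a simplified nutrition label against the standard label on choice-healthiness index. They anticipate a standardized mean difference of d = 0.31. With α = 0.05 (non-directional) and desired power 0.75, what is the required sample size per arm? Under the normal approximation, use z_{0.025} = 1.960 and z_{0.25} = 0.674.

For two independent groups with equal n: n = 2·((z_{α/2} + z_β) / d)².
z_{α/2} + z_β = 1.960 + 0.674 = 2.634.
n = 2 × (2.634 / 0.31)² = 2 × 8.497² = 2 × 72.20 = 144.4.
Round up to the next whole participant.

n = 145 per group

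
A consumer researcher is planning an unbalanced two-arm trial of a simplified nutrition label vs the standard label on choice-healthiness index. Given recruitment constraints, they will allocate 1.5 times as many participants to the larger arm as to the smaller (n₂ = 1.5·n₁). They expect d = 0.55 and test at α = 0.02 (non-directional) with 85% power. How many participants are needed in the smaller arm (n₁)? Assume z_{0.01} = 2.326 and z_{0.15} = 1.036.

With allocation ratio k = n₂/n₁ = 1.5, Var(x̄₁−x̄₂) = σ²(1/n₁ + 1/(k·n₁)) = σ²·(k+1)/(k·n₁).
So n₁ = (1 + 1/k)·((z_{α/2} + z_β)/d)² = 1.667 × (3.362/0.55)².
n₁ = 1.667 × 37.37 = 62.3.
Round up: n₁ = 63, giving n₂ = ⌈1.5 × 63⌉ = ⌈94.5⌉ = 95.

n₁ = 63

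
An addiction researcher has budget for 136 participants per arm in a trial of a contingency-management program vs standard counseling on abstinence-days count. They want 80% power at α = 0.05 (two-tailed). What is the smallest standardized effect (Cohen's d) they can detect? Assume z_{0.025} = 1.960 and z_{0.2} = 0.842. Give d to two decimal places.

d_min ≈ 0.34

For two independent groups of n = 136 each: d_min = (z_{α/2} + z_β)·√(2/n).
z-sum = 1.960 + 0.842 = 2.802.
d_min = 2.802 × √(2/136) = 2.802 × 0.1213 = 0.340.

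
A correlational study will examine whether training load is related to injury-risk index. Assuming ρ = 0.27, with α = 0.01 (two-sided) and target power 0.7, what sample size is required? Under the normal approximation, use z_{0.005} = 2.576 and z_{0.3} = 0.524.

Fisher's z: C = ½·ln((1+r)/(1−r)) = ½·ln(1.7397) = 0.2769.
n = ((z_{α/2} + z_β)/C)² + 3.
(2.576 + 0.524) / 0.2769 = 3.100 / 0.2769 = 11.195.
n = 11.195² + 3 = 125.34 + 3 = 128.3.
Round up.

n = 129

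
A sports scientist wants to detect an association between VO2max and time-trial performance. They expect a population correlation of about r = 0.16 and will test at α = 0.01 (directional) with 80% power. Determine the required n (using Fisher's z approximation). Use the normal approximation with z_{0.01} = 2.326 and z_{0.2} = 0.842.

n = 389

Fisher's z: C = ½·ln((1+r)/(1−r)) = ½·ln(1.3810) = 0.1614.
n = ((z_{α} + z_β)/C)² + 3.
(2.326 + 0.842) / 0.1614 = 3.168 / 0.1614 = 19.628.
n = 19.628² + 3 = 385.27 + 3 = 388.3.
Round up.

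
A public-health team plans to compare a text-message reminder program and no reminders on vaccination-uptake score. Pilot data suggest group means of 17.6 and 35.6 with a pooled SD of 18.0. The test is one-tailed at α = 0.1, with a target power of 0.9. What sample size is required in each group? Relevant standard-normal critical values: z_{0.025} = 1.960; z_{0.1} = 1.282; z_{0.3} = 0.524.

n = 14 per group

Cohen's d = |M₁ − M₂| / SD_pooled = |17.6 − 35.6| / 18.0 = 18.0 / 18.0 = 1.000.
For two independent groups with equal n: n = 2·((z_{α} + z_β) / d)².
z_{α} + z_β = 1.282 + 1.282 = 2.564.
n = 2 × (2.564 / 1.000)² = 2 × 2.564² = 2 × 6.57 = 13.1.
Round up to the next whole participant.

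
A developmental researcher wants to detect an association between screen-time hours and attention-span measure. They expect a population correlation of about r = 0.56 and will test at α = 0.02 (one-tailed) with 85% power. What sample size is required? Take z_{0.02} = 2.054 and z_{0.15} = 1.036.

Fisher's z: C = ½·ln((1+r)/(1−r)) = ½·ln(3.5455) = 0.6328.
n = ((z_{α} + z_β)/C)² + 3.
(2.054 + 1.036) / 0.6328 = 3.090 / 0.6328 = 4.883.
n = 4.883² + 3 = 23.84 + 3 = 26.8.
Round up.

n = 27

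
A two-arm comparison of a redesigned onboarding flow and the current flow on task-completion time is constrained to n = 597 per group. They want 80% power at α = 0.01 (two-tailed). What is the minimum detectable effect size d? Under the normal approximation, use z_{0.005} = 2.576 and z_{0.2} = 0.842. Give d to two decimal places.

d_min ≈ 0.20

For two independent groups of n = 597 each: d_min = (z_{α/2} + z_β)·√(2/n).
z-sum = 2.576 + 0.842 = 3.418.
d_min = 3.418 × √(2/597) = 3.418 × 0.0579 = 0.198.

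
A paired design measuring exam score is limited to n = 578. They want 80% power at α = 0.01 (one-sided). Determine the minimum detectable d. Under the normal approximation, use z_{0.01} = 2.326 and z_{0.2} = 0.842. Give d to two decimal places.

For a single sample (or paired design) of n = 578: d_min = (z_{α} + z_β)/√n.
z-sum = 2.326 + 0.842 = 3.168.
d_min = 3.168 / √578 = 3.168 / 24.042 = 0.132.

d_min ≈ 0.13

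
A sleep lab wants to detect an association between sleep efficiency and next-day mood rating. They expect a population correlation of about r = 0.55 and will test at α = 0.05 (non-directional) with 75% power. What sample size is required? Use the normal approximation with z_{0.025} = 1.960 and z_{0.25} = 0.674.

Fisher's z: C = ½·ln((1+r)/(1−r)) = ½·ln(3.4444) = 0.6184.
n = ((z_{α/2} + z_β)/C)² + 3.
(1.960 + 0.674) / 0.6184 = 2.634 / 0.6184 = 4.259.
n = 4.259² + 3 = 18.14 + 3 = 21.1.
Round up.

n = 22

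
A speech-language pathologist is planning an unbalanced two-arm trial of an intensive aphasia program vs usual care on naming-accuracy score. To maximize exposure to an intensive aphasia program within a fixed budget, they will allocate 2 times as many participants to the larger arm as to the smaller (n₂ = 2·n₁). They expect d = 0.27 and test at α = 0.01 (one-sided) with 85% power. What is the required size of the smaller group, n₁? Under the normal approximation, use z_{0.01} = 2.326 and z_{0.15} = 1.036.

n₁ = 233

With allocation ratio k = n₂/n₁ = 2, Var(x̄₁−x̄₂) = σ²(1/n₁ + 1/(k·n₁)) = σ²·(k+1)/(k·n₁).
So n₁ = (1 + 1/k)·((z_{α} + z_β)/d)² = 1.500 × (3.362/0.27)².
n₁ = 1.500 × 155.05 = 232.6.
Round up: n₁ = 233, giving n₂ = 2 × 233 = 466.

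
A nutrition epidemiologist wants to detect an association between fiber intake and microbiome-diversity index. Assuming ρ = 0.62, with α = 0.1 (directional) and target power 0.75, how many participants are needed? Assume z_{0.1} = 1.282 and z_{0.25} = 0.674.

Fisher's z: C = ½·ln((1+r)/(1−r)) = ½·ln(4.2632) = 0.7250.
n = ((z_{α} + z_β)/C)² + 3.
(1.282 + 0.674) / 0.7250 = 1.956 / 0.7250 = 2.698.
n = 2.698² + 3 = 7.28 + 3 = 10.3.
Round up.

n = 11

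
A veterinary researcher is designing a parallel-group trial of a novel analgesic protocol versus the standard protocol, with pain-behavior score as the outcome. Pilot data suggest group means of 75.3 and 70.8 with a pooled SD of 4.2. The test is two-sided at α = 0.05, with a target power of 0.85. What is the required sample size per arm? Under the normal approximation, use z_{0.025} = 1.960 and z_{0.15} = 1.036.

n = 16 per group

Cohen's d = |M₁ − M₂| / SD_pooled = |75.3 − 70.8| / 4.2 = 4.5 / 4.2 = 1.071.
For two independent groups with equal n: n = 2·((z_{α/2} + z_β) / d)².
z_{α/2} + z_β = 1.960 + 1.036 = 2.996.
n = 2 × (2.996 / 1.071)² = 2 × 2.797² = 2 × 7.83 = 15.7.
Round up to the next whole participant.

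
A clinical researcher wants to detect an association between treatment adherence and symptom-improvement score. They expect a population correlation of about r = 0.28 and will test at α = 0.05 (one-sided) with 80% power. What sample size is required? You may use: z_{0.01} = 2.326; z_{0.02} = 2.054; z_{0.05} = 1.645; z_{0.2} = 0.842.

Fisher's z: C = ½·ln((1+r)/(1−r)) = ½·ln(1.7778) = 0.2877.
n = ((z_{α} + z_β)/C)² + 3.
(1.645 + 0.842) / 0.2877 = 2.487 / 0.2877 = 8.644.
n = 8.644² + 3 = 74.73 + 3 = 77.7.
Round up.

n = 78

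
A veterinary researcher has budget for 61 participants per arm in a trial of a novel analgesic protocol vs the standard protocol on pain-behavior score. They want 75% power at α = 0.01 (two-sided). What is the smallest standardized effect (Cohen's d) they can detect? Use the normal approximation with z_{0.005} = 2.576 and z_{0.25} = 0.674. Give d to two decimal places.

For two independent groups of n = 61 each: d_min = (z_{α/2} + z_β)·√(2/n).
z-sum = 2.576 + 0.674 = 3.250.
d_min = 3.250 × √(2/61) = 3.250 × 0.1811 = 0.588.

d_min ≈ 0.59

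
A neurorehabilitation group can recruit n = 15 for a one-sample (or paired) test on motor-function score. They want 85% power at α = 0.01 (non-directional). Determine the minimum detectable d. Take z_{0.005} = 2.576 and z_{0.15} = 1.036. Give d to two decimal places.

For a single sample (or paired design) of n = 15: d_min = (z_{α/2} + z_β)/√n.
z-sum = 2.576 + 1.036 = 3.612.
d_min = 3.612 / √15 = 3.612 / 3.873 = 0.933.

d_min ≈ 0.93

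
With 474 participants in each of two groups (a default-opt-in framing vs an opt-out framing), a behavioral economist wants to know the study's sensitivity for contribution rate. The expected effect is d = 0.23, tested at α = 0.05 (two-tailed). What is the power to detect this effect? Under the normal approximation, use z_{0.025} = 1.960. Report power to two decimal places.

For two equal groups, power = Φ(d·√(n/2) − z_{α/2}).
d·√(n/2) = 0.23 × √(474/2) = 0.23 × 15.395 = 3.541.
z_β = 3.541 − 1.960 = 1.581.
Power = Φ(1.581) = 0.943.

power ≈ 0.94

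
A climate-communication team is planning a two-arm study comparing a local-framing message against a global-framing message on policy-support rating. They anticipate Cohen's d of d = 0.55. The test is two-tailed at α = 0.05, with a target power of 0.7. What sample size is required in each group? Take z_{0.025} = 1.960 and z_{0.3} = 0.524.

n = 41 per group

For two independent groups with equal n: n = 2·((z_{α/2} + z_β) / d)².
z_{α/2} + z_β = 1.960 + 0.524 = 2.484.
n = 2 × (2.484 / 0.55)² = 2 × 4.516² = 2 × 20.40 = 40.8.
Round up to the next whole participant.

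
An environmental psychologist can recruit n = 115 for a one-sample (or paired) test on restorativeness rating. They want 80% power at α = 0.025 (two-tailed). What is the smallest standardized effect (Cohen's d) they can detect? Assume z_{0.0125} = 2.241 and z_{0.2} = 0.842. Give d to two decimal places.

For a single sample (or paired design) of n = 115: d_min = (z_{α/2} + z_β)/√n.
z-sum = 2.241 + 0.842 = 3.083.
d_min = 3.083 / √115 = 3.083 / 10.724 = 0.287.

d_min ≈ 0.29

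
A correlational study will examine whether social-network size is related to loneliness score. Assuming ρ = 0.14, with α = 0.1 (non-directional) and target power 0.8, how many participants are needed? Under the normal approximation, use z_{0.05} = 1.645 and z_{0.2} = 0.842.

Fisher's z: C = ½·ln((1+r)/(1−r)) = ½·ln(1.3256) = 0.1409.
n = ((z_{α/2} + z_β)/C)² + 3.
(1.645 + 0.842) / 0.1409 = 2.487 / 0.1409 = 17.651.
n = 17.651² + 3 = 311.55 + 3 = 314.6.
Round up.

n = 315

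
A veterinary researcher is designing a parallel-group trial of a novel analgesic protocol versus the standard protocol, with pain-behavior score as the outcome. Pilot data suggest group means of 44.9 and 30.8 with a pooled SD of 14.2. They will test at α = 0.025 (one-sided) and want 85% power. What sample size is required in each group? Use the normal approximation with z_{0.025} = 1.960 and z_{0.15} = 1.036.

Cohen's d = |M₁ − M₂| / SD_pooled = |44.9 − 30.8| / 14.2 = 14.1 / 14.2 = 0.993.
For two independent groups with equal n: n = 2·((z_{α} + z_β) / d)².
z_{α} + z_β = 1.960 + 1.036 = 2.996.
n = 2 × (2.996 / 0.993)² = 2 × 3.017² = 2 × 9.10 = 18.2.
Round up to the next whole participant.

n = 19 per group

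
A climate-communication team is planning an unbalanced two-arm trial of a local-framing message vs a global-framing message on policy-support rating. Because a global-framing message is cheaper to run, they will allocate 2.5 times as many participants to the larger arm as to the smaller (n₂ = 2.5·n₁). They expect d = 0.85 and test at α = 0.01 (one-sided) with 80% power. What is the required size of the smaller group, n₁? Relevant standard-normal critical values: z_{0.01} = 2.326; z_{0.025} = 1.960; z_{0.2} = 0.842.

n₁ = 20

With allocation ratio k = n₂/n₁ = 2.5, Var(x̄₁−x̄₂) = σ²(1/n₁ + 1/(k·n₁)) = σ²·(k+1)/(k·n₁).
So n₁ = (1 + 1/k)·((z_{α} + z_β)/d)² = 1.400 × (3.168/0.85)².
n₁ = 1.400 × 13.89 = 19.4.
Round up: n₁ = 20, giving n₂ = 2.5 × 20 = 50.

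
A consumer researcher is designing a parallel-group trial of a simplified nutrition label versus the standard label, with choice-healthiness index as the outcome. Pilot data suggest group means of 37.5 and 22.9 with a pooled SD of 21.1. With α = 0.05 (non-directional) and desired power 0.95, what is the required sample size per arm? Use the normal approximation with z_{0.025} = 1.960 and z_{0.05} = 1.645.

n = 55 per group

Cohen's d = |M₁ − M₂| / SD_pooled = |37.5 − 22.9| / 21.1 = 14.6 / 21.1 = 0.692.
For two independent groups with equal n: n = 2·((z_{α/2} + z_β) / d)².
z_{α/2} + z_β = 1.960 + 1.645 = 3.605.
n = 2 × (3.605 / 0.692)² = 2 × 5.210² = 2 × 27.14 = 54.3.
Round up to the next whole participant.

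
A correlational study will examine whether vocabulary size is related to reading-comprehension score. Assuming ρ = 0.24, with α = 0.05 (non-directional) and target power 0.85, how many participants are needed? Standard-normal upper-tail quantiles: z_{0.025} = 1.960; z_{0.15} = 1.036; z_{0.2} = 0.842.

n = 153

Fisher's z: C = ½·ln((1+r)/(1−r)) = ½·ln(1.6316) = 0.2448.
n = ((z_{α/2} + z_β)/C)² + 3.
(1.960 + 1.036) / 0.2448 = 2.996 / 0.2448 = 12.239.
n = 12.239² + 3 = 149.78 + 3 = 152.8.
Round up.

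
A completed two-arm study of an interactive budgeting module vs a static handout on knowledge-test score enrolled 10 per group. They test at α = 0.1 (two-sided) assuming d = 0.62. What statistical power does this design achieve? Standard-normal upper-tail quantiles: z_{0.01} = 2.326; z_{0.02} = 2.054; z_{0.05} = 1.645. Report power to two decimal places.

For two equal groups, power = Φ(d·√(n/2) − z_{α/2}).
d·√(n/2) = 0.62 × √(10/2) = 0.62 × 2.236 = 1.386.
z_β = 1.386 − 1.645 = -0.259.
Power = Φ(-0.259) = 0.398.

power ≈ 0.40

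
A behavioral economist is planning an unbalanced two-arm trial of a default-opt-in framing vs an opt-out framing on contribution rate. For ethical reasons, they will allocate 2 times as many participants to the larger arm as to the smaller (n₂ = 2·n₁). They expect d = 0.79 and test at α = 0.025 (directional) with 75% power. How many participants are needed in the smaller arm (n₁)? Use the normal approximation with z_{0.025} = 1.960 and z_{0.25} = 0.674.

With allocation ratio k = n₂/n₁ = 2, Var(x̄₁−x̄₂) = σ²(1/n₁ + 1/(k·n₁)) = σ²·(k+1)/(k·n₁).
So n₁ = (1 + 1/k)·((z_{α} + z_β)/d)² = 1.500 × (2.634/0.79)².
n₁ = 1.500 × 11.12 = 16.7.
Round up: n₁ = 17, giving n₂ = 2 × 17 = 34.

n₁ = 17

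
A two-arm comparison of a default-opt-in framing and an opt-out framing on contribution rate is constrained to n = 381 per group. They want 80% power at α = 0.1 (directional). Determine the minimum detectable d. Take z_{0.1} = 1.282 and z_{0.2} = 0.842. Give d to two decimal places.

d_min ≈ 0.15

For two independent groups of n = 381 each: d_min = (z_{α} + z_β)·√(2/n).
z-sum = 1.282 + 0.842 = 2.124.
d_min = 2.124 × √(2/381) = 2.124 × 0.0725 = 0.154.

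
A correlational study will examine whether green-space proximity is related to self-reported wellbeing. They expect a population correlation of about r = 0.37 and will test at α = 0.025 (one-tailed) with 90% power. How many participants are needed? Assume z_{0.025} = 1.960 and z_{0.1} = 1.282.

Fisher's z: C = ½·ln((1+r)/(1−r)) = ½·ln(2.1746) = 0.3884.
n = ((z_{α} + z_β)/C)² + 3.
(1.960 + 1.282) / 0.3884 = 3.242 / 0.3884 = 8.347.
n = 8.347² + 3 = 69.67 + 3 = 72.7.
Round up.

n = 73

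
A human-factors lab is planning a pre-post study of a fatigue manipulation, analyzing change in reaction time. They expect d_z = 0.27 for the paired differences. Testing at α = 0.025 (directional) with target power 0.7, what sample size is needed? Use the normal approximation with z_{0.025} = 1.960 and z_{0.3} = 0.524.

n = 85 pairs

For a paired (one-sample on differences) test: n = ((z_{α} + z_β) / d)².
z_{α} + z_β = 1.960 + 0.524 = 2.484.
n = (2.484 / 0.27)² = 9.200² = 84.64.
Round up.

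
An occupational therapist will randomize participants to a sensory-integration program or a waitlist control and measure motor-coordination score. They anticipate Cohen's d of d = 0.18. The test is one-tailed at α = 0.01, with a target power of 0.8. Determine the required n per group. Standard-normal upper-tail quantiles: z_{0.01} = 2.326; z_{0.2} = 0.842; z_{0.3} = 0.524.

n = 620 per group

For two independent groups with equal n: n = 2·((z_{α} + z_β) / d)².
z_{α} + z_β = 2.326 + 0.842 = 3.168.
n = 2 × (3.168 / 0.18)² = 2 × 17.600² = 2 × 309.76 = 619.5.
Round up to the next whole participant.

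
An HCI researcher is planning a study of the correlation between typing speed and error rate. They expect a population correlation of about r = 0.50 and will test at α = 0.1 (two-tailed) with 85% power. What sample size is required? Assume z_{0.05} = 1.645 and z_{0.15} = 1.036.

Fisher's z: C = ½·ln((1+r)/(1−r)) = ½·ln(3.0000) = 0.5493.
n = ((z_{α/2} + z_β)/C)² + 3.
(1.645 + 1.036) / 0.5493 = 2.681 / 0.5493 = 4.881.
n = 4.881² + 3 = 23.82 + 3 = 26.8.
Round up.

n = 27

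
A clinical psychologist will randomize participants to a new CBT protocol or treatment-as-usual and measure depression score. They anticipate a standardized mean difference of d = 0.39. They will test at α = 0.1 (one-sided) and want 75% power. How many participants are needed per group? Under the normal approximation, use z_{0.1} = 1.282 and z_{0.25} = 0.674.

n = 51 per group

For two independent groups with equal n: n = 2·((z_{α} + z_β) / d)².
z_{α} + z_β = 1.282 + 0.674 = 1.956.
n = 2 × (1.956 / 0.39)² = 2 × 5.015² = 2 × 25.15 = 50.3.
Round up to the next whole participant.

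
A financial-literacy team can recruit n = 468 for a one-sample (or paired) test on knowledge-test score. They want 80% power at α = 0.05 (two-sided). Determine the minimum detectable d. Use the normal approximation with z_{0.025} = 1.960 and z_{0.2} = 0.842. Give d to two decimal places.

For a single sample (or paired design) of n = 468: d_min = (z_{α/2} + z_β)/√n.
z-sum = 1.960 + 0.842 = 2.802.
d_min = 2.802 / √468 = 2.802 / 21.633 = 0.130.

d_min ≈ 0.13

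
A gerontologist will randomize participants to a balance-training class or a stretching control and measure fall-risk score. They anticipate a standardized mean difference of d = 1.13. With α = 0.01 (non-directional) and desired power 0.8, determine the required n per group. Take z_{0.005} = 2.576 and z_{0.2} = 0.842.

For two independent groups with equal n: n = 2·((z_{α/2} + z_β) / d)².
z_{α/2} + z_β = 2.576 + 0.842 = 3.418.
n = 2 × (3.418 / 1.13)² = 2 × 3.025² = 2 × 9.15 = 18.3.
Round up to the next whole participant.

n = 19 per group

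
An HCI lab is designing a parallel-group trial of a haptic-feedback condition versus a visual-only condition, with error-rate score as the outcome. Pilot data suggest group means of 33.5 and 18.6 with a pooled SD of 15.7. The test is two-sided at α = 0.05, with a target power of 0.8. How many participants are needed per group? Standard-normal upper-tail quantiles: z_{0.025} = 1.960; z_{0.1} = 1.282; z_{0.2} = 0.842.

Cohen's d = |M₁ − M₂| / SD_pooled = |33.5 − 18.6| / 15.7 = 14.9 / 15.7 = 0.949.
For two independent groups with equal n: n = 2·((z_{α/2} + z_β) / d)².
z_{α/2} + z_β = 1.960 + 0.842 = 2.802.
n = 2 × (2.802 / 0.949)² = 2 × 2.953² = 2 × 8.72 = 17.4.
Round up to the next whole participant.

n = 18 per group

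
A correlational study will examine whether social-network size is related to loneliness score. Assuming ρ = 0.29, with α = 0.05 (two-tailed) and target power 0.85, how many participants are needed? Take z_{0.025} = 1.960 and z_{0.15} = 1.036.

Fisher's z: C = ½·ln((1+r)/(1−r)) = ½·ln(1.8169) = 0.2986.
n = ((z_{α/2} + z_β)/C)² + 3.
(1.960 + 1.036) / 0.2986 = 2.996 / 0.2986 = 10.033.
n = 10.033² + 3 = 100.67 + 3 = 103.7.
Round up.

n = 104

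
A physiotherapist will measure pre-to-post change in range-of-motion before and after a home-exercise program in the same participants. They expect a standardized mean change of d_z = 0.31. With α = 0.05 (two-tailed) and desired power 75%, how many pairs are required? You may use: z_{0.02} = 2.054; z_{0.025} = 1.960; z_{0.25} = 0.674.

For a paired (one-sample on differences) test: n = ((z_{α/2} + z_β) / d)².
z_{α/2} + z_β = 1.960 + 0.674 = 2.634.
n = (2.634 / 0.31)² = 8.497² = 72.20.
Round up.

n = 73 pairs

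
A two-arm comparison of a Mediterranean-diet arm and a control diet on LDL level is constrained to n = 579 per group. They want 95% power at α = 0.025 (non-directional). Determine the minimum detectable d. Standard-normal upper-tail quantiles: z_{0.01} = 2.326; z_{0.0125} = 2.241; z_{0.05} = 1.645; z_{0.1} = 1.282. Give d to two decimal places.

d_min ≈ 0.23

For two independent groups of n = 579 each: d_min = (z_{α/2} + z_β)·√(2/n).
z-sum = 2.241 + 1.645 = 3.886.
d_min = 3.886 × √(2/579) = 3.886 × 0.0588 = 0.228.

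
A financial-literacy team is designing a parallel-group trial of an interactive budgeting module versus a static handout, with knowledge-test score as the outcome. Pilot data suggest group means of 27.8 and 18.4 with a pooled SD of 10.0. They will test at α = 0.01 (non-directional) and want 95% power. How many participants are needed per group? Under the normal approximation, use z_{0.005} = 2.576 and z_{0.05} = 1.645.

n = 41 per group

Cohen's d = |M₁ − M₂| / SD_pooled = |27.8 − 18.4| / 10.0 = 9.4 / 10.0 = 0.940.
For two independent groups with equal n: n = 2·((z_{α/2} + z_β) / d)².
z_{α/2} + z_β = 2.576 + 1.645 = 4.221.
n = 2 × (4.221 / 0.940)² = 2 × 4.490² = 2 × 20.16 = 40.3.
Round up to the next whole participant.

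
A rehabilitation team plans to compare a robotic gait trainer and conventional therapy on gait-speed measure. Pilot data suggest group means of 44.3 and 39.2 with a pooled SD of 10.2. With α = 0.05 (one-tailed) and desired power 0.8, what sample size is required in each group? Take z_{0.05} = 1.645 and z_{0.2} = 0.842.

Cohen's d = |M₁ − M₂| / SD_pooled = |44.3 − 39.2| / 10.2 = 5.1 / 10.2 = 0.500.
For two independent groups with equal n: n = 2·((z_{α} + z_β) / d)².
z_{α} + z_β = 1.645 + 0.842 = 2.487.
n = 2 × (2.487 / 0.500)² = 2 × 4.974² = 2 × 24.74 = 49.5.
Round up to the next whole participant.

n = 50 per group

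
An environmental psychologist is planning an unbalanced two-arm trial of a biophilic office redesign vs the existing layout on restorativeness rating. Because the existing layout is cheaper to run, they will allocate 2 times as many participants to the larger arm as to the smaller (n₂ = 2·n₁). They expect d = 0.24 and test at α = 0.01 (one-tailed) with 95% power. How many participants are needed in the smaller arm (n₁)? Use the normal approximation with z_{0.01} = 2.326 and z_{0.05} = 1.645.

n₁ = 411

With allocation ratio k = n₂/n₁ = 2, Var(x̄₁−x̄₂) = σ²(1/n₁ + 1/(k·n₁)) = σ²·(k+1)/(k·n₁).
So n₁ = (1 + 1/k)·((z_{α} + z_β)/d)² = 1.500 × (3.971/0.24)².
n₁ = 1.500 × 273.76 = 410.6.
Round up: n₁ = 411, giving n₂ = 2 × 411 = 822.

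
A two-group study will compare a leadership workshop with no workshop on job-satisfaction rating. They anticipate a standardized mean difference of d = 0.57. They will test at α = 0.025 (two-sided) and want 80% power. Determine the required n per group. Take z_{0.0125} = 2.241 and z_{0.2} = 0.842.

For two independent groups with equal n: n = 2·((z_{α/2} + z_β) / d)².
z_{α/2} + z_β = 2.241 + 0.842 = 3.083.
n = 2 × (3.083 / 0.57)² = 2 × 5.409² = 2 × 29.25 = 58.5.
Round up to the next whole participant.

n = 59 per group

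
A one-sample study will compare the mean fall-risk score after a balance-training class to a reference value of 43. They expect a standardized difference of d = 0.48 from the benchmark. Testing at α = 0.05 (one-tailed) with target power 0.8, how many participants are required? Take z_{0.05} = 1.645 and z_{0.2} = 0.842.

n = 27

For a one-sample test: n = ((z_{α} + z_β) / d)².
z_{α} + z_β = 1.645 + 0.842 = 2.487.
n = (2.487 / 0.48)² = 5.181² = 26.85.
Round up.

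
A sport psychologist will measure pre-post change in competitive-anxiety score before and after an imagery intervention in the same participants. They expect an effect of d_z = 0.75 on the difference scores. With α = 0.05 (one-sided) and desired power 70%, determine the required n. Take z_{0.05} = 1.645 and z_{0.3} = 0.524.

For a paired (one-sample on differences) test: n = ((z_{α} + z_β) / d)².
z_{α} + z_β = 1.645 + 0.524 = 2.169.
n = (2.169 / 0.75)² = 2.892² = 8.36.
Round up.

n = 9 pairs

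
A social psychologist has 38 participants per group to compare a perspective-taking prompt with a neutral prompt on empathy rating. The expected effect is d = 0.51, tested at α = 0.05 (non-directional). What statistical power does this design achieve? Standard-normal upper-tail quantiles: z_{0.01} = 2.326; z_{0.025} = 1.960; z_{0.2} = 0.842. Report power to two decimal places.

power ≈ 0.60

For two equal groups, power = Φ(d·√(n/2) − z_{α/2}).
d·√(n/2) = 0.51 × √(38/2) = 0.51 × 4.359 = 2.223.
z_β = 2.223 − 1.960 = 0.263.
Power = Φ(0.263) = 0.604.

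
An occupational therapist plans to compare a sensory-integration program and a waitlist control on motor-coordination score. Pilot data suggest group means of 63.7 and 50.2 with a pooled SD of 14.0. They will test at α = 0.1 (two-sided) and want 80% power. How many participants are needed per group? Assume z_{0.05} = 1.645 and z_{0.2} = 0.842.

Cohen's d = |M₁ − M₂| / SD_pooled = |63.7 − 50.2| / 14.0 = 13.5 / 14.0 = 0.964.
For two independent groups with equal n: n = 2·((z_{α/2} + z_β) / d)².
z_{α/2} + z_β = 1.645 + 0.842 = 2.487.
n = 2 × (2.487 / 0.964)² = 2 × 2.580² = 2 × 6.66 = 13.3.
Round up to the next whole participant.

n = 14 per group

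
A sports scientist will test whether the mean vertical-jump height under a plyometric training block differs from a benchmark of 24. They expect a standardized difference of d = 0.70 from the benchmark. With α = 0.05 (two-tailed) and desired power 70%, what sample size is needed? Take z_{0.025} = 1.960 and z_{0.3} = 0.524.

n = 13

For a one-sample test: n = ((z_{α/2} + z_β) / d)².
z_{α/2} + z_β = 1.960 + 0.524 = 2.484.
n = (2.484 / 0.70)² = 3.549² = 12.59.
Round up.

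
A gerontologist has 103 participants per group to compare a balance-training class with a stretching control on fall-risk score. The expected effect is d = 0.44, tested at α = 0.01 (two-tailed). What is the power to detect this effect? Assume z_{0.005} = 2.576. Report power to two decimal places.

power ≈ 0.72

For two equal groups, power = Φ(d·√(n/2) − z_{α/2}).
d·√(n/2) = 0.44 × √(103/2) = 0.44 × 7.176 = 3.158.
z_β = 3.158 − 2.576 = 0.582.
Power = Φ(0.582) = 0.720.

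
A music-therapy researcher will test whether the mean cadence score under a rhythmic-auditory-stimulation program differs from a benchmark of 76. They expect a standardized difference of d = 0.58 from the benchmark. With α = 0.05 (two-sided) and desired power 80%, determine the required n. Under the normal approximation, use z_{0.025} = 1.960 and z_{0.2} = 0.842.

n = 24

For a one-sample test: n = ((z_{α/2} + z_β) / d)².
z_{α/2} + z_β = 1.960 + 0.842 = 2.802.
n = (2.802 / 0.58)² = 4.831² = 23.34.
Round up.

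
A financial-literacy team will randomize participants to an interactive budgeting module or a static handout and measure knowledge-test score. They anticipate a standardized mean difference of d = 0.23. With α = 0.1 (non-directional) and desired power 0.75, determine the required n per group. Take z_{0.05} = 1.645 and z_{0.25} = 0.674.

For two independent groups with equal n: n = 2·((z_{α/2} + z_β) / d)².
z_{α/2} + z_β = 1.645 + 0.674 = 2.319.
n = 2 × (2.319 / 0.23)² = 2 × 10.083² = 2 × 101.66 = 203.3.
Round up to the next whole participant.

n = 204 per group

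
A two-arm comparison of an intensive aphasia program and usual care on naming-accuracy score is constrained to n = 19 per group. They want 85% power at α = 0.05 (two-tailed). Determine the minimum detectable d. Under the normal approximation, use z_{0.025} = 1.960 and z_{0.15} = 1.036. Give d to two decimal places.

d_min ≈ 0.97

For two independent groups of n = 19 each: d_min = (z_{α/2} + z_β)·√(2/n).
z-sum = 1.960 + 1.036 = 2.996.
d_min = 2.996 × √(2/19) = 2.996 × 0.3244 = 0.972.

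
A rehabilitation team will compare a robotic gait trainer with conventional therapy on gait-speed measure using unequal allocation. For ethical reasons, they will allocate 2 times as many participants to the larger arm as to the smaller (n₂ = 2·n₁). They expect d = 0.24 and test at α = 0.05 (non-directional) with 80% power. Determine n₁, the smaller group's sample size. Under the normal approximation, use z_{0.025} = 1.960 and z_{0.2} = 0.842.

With allocation ratio k = n₂/n₁ = 2, Var(x̄₁−x̄₂) = σ²(1/n₁ + 1/(k·n₁)) = σ²·(k+1)/(k·n₁).
So n₁ = (1 + 1/k)·((z_{α/2} + z_β)/d)² = 1.500 × (2.802/0.24)².
n₁ = 1.500 × 136.31 = 204.5.
Round up: n₁ = 205, giving n₂ = 2 × 205 = 410.

n₁ = 205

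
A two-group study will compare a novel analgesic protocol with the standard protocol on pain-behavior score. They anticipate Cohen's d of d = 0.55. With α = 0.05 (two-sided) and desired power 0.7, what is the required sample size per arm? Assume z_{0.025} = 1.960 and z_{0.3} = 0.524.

For two independent groups with equal n: n = 2·((z_{α/2} + z_β) / d)².
z_{α/2} + z_β = 1.960 + 0.524 = 2.484.
n = 2 × (2.484 / 0.55)² = 2 × 4.516² = 2 × 20.40 = 40.8.
Round up to the next whole participant.

n = 41 per group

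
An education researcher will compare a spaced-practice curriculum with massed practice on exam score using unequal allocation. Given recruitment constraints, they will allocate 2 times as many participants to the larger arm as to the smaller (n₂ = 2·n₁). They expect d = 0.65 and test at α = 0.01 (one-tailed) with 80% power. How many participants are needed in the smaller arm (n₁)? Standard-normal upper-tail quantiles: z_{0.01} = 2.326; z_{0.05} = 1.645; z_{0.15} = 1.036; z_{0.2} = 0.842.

n₁ = 36

With allocation ratio k = n₂/n₁ = 2, Var(x̄₁−x̄₂) = σ²(1/n₁ + 1/(k·n₁)) = σ²·(k+1)/(k·n₁).
So n₁ = (1 + 1/k)·((z_{α} + z_β)/d)² = 1.500 × (3.168/0.65)².
n₁ = 1.500 × 23.75 = 35.6.
Round up: n₁ = 36, giving n₂ = 2 × 36 = 72.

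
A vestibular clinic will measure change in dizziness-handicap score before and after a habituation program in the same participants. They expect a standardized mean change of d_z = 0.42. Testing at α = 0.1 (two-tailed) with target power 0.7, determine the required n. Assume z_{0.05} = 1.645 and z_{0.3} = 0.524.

For a paired (one-sample on differences) test: n = ((z_{α/2} + z_β) / d)².
z_{α/2} + z_β = 1.645 + 0.524 = 2.169.
n = (2.169 / 0.42)² = 5.164² = 26.67.
Round up.

n = 27 pairs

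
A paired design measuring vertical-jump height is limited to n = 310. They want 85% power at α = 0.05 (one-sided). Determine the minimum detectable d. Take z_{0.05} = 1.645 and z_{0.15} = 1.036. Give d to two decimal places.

For a single sample (or paired design) of n = 310: d_min = (z_{α} + z_β)/√n.
z-sum = 1.645 + 1.036 = 2.681.
d_min = 2.681 / √310 = 2.681 / 17.607 = 0.152.

d_min ≈ 0.15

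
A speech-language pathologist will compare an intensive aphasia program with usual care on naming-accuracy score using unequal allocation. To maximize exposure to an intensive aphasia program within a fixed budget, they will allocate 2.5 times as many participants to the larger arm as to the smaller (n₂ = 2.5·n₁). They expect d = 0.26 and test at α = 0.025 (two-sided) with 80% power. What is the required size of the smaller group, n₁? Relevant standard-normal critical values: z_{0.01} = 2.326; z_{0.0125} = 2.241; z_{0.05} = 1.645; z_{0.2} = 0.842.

n₁ = 197

With allocation ratio k = n₂/n₁ = 2.5, Var(x̄₁−x̄₂) = σ²(1/n₁ + 1/(k·n₁)) = σ²·(k+1)/(k·n₁).
So n₁ = (1 + 1/k)·((z_{α/2} + z_β)/d)² = 1.400 × (3.083/0.26)².
n₁ = 1.400 × 140.60 = 196.8.
Round up: n₁ = 197, giving n₂ = ⌈2.5 × 197⌉ = ⌈492.5⌉ = 493.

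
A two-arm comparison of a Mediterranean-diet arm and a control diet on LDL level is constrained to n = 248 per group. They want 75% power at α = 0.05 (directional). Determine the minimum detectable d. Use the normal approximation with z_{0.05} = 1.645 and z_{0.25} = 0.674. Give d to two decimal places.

For two independent groups of n = 248 each: d_min = (z_{α} + z_β)·√(2/n).
z-sum = 1.645 + 0.674 = 2.319.
d_min = 2.319 × √(2/248) = 2.319 × 0.0898 = 0.208.

d_min ≈ 0.21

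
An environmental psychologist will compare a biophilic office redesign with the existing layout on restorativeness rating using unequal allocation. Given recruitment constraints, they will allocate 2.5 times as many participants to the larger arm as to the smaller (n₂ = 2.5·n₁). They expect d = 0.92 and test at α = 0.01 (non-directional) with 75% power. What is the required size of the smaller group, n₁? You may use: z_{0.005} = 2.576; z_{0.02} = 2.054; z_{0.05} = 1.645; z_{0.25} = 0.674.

With allocation ratio k = n₂/n₁ = 2.5, Var(x̄₁−x̄₂) = σ²(1/n₁ + 1/(k·n₁)) = σ²·(k+1)/(k·n₁).
So n₁ = (1 + 1/k)·((z_{α/2} + z_β)/d)² = 1.400 × (3.250/0.92)².
n₁ = 1.400 × 12.48 = 17.5.
Round up: n₁ = 18, giving n₂ = 2.5 × 18 = 45.

n₁ = 18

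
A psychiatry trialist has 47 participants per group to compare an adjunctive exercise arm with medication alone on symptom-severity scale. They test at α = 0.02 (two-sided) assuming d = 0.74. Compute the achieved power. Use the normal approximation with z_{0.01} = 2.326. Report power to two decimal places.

For two equal groups, power = Φ(d·√(n/2) − z_{α/2}).
d·√(n/2) = 0.74 × √(47/2) = 0.74 × 4.848 = 3.587.
z_β = 3.587 − 2.326 = 1.261.
Power = Φ(1.261) = 0.896.

power ≈ 0.90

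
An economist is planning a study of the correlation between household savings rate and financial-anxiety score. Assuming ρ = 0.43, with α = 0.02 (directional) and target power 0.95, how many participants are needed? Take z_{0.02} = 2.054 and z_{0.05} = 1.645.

n = 68

Fisher's z: C = ½·ln((1+r)/(1−r)) = ½·ln(2.5088) = 0.4599.
n = ((z_{α} + z_β)/C)² + 3.
(2.054 + 1.645) / 0.4599 = 3.699 / 0.4599 = 8.043.
n = 8.043² + 3 = 64.69 + 3 = 67.7.
Round up.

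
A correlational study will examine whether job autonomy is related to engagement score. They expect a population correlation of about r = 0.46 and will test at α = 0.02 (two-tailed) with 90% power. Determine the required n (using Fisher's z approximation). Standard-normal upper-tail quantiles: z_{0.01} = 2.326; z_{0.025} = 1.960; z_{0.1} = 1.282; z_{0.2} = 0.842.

n = 56

Fisher's z: C = ½·ln((1+r)/(1−r)) = ½·ln(2.7037) = 0.4973.
n = ((z_{α/2} + z_β)/C)² + 3.
(2.326 + 1.282) / 0.4973 = 3.608 / 0.4973 = 7.255.
n = 7.255² + 3 = 52.64 + 3 = 55.6.
Round up.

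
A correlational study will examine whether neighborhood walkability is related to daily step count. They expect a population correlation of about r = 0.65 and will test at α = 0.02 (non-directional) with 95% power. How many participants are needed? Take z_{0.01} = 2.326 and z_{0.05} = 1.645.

n = 30

Fisher's z: C = ½·ln((1+r)/(1−r)) = ½·ln(4.7143) = 0.7753.
n = ((z_{α/2} + z_β)/C)² + 3.
(2.326 + 1.645) / 0.7753 = 3.971 / 0.7753 = 5.122.
n = 5.122² + 3 = 26.23 + 3 = 29.2.
Round up.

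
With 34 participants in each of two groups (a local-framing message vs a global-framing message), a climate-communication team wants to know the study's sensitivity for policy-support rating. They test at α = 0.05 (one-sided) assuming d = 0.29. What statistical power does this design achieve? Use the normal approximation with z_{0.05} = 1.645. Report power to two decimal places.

For two equal groups, power = Φ(d·√(n/2) − z_{α}).
d·√(n/2) = 0.29 × √(34/2) = 0.29 × 4.123 = 1.196.
z_β = 1.196 − 1.645 = -0.449.
Power = Φ(-0.449) = 0.327.

power ≈ 0.33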